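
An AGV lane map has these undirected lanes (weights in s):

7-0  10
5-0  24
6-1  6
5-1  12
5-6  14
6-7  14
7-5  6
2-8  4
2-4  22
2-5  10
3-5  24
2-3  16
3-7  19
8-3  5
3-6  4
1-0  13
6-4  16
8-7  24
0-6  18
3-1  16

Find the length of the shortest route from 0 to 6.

Compare a few routes:
0 → 7 → 5 → 6: 10+6+14 = 30
0 → 7 → 6: 10+14 = 24
0 → 1 → 6: 13+6 = 19
0 → 6: 18 = 18
Cheapest is 0 → 6 at 18 s.

18 s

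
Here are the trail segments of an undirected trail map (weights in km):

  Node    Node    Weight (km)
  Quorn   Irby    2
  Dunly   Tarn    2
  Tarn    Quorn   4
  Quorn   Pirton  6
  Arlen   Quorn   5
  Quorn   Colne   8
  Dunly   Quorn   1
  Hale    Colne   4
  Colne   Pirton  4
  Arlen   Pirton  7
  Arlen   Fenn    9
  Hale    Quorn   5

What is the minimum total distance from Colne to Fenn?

Enumerating some paths:
Colne - Hale - Quorn - Arlen - Fenn: 4+5+5+9 = 23
Colne - Quorn - Arlen - Fenn: 8+5+9 = 22
Colne - Pirton - Quorn - Arlen - Fenn: 4+6+5+9 = 24
Colne - Pirton - Arlen - Fenn: 4+7+9 = 20
Cheapest is Colne - Pirton - Arlen - Fenn at 20 km.

20 km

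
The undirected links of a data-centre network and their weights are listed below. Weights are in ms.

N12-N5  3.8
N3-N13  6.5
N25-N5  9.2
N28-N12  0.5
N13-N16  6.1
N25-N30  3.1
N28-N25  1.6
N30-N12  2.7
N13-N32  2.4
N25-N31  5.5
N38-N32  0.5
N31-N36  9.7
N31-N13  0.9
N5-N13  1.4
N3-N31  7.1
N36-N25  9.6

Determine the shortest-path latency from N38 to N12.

8.1 ms

Settle nodes by increasing distance from N38:
N38: 0
N32: 0.5  (via N38)
N13: 2.9  (via N32)
N31: 3.8  (via N13)
N5: 4.3  (via N13)
N12: 8.1  (via N5)
Shortest route: N38–N32–N13–N5–N12 = 8.1 ms.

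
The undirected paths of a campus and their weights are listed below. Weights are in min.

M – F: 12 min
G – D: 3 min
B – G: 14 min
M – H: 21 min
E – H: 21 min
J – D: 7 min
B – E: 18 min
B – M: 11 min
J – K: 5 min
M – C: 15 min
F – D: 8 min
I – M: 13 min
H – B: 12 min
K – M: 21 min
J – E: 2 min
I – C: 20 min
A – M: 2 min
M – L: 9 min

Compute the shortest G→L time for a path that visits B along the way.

Best G to B: G → B costing 14
Best B to L: B → M → L costing 20
Total via B: 14 + 20 = 34 min.

34 min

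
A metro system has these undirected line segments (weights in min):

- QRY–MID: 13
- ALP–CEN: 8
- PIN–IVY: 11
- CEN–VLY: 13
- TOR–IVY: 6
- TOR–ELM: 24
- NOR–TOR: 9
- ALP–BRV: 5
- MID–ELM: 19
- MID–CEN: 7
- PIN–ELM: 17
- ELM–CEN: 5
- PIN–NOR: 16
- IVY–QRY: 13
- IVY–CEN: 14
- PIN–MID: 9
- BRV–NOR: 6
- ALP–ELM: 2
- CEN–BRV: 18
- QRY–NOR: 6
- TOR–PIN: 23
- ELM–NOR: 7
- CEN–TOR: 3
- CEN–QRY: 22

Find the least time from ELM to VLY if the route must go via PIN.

Best ELM to PIN: ELM–PIN costing 17
Best PIN to VLY: PIN–MID–CEN–VLY costing 29
Total via PIN: 17 + 29 = 46 min.

46 min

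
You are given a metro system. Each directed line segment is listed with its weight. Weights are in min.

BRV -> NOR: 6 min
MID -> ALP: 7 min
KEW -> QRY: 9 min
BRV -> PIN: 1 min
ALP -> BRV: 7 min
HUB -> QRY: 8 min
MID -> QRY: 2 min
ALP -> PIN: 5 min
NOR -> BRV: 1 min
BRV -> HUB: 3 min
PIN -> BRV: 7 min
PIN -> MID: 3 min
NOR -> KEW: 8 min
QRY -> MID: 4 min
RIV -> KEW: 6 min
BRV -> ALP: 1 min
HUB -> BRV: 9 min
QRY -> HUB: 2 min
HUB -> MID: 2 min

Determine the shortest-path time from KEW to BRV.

20 min

Shortest distances from KEW:
KEW: 0
QRY: 9  (via KEW)
HUB: 11  (via QRY)
MID: 13  (via QRY)
BRV: 20  (via HUB)
Shortest route: KEW–QRY–HUB–BRV = 20 min.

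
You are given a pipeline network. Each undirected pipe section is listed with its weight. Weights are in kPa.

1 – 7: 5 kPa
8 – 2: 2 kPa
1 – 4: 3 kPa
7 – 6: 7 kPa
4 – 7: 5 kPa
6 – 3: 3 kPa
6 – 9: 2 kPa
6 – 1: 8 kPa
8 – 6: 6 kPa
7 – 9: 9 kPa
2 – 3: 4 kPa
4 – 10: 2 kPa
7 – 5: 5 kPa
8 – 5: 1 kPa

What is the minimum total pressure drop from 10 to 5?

12 kPa

Running Dijkstra from 10:
10: 0
4: 2  (via 10)
1: 5  (via 4)
7: 7  (via 4)
5: 12  (via 7)
Shortest route: 10 → 4 → 7 → 5 = 12 kPa.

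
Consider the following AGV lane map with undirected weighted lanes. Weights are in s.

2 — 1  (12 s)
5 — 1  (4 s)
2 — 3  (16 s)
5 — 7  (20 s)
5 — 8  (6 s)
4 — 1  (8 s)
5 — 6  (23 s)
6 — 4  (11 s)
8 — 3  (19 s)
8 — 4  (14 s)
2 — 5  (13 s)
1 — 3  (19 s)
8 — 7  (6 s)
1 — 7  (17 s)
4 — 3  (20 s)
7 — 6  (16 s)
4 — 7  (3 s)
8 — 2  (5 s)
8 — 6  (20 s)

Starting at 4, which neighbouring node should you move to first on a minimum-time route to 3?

Enumerating some paths:
4–1–3: 8+19 = 27
4–3: 20 = 20
The minimum is 20 s via 4–3.
So from 4 the first move is to 3.

3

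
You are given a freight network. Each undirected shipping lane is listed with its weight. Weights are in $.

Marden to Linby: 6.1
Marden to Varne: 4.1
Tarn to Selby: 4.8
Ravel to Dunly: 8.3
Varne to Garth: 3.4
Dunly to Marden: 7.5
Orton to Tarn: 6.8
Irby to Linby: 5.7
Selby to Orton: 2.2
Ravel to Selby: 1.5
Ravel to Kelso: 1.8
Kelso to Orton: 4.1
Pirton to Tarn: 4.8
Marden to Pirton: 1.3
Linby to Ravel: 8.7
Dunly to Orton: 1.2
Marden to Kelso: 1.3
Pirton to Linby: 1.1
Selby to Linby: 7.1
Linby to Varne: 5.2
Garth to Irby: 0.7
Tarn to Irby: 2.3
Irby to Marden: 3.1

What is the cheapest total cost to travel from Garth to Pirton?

$5.1

Shortest distances from Garth:
Garth: 0
Irby: 0.7  (via Garth)
Tarn: 3  (via Irby)
Varne: 3.4  (via Garth)
Marden: 3.8  (via Irby)
Kelso: 5.1  (via Marden)
Pirton: 5.1  (via Marden)
Shortest route: Garth → Irby → Marden → Pirton = $5.1.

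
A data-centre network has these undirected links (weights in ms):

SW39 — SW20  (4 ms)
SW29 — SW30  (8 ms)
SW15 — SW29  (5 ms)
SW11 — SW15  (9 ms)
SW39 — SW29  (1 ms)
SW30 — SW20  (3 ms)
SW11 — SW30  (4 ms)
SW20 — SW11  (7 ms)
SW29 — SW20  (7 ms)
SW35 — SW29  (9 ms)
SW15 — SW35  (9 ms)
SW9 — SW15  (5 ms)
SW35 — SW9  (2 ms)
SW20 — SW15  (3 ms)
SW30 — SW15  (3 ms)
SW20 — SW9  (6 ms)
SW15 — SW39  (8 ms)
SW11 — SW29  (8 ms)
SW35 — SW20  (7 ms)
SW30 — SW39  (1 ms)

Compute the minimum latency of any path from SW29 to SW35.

Shortest distances from SW29:
SW29: 0
SW39: 1  (via SW29)
SW30: 2  (via SW39)
SW20: 5  (via SW39)
SW15: 5  (via SW29)
SW11: 6  (via SW30)
SW35: 9  (via SW29)
Shortest route: SW29–SW35 = 9 ms.

9 ms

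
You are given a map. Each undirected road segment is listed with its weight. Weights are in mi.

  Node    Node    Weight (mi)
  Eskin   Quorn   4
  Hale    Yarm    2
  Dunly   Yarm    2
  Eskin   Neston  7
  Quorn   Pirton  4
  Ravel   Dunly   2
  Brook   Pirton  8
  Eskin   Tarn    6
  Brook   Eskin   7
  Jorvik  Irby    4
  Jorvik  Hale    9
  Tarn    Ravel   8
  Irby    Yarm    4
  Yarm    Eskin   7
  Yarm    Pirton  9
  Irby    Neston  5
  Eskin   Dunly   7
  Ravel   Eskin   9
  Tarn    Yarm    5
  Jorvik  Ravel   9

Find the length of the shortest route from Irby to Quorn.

Compare a few routes:
Irby → Neston → Eskin → Quorn: 5+7+4 = 16
Irby → Yarm → Eskin → Quorn: 4+7+4 = 15
Irby → Yarm → Pirton → Quorn: 4+9+4 = 17
The minimum is 15 mi via Irby → Yarm → Eskin → Quorn.

15 mi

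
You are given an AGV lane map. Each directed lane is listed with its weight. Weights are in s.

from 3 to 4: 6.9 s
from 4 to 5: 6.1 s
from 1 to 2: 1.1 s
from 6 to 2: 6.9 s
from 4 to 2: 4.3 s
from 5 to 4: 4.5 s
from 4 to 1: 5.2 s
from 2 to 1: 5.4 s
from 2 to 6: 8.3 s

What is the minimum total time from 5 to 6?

17.1 s

Compare a few routes:
5 - 4 - 1 - 2 - 6: 4.5+5.2+1.1+8.3 = 19.1
5 - 4 - 2 - 6: 4.5+4.3+8.3 = 17.1
Cheapest is 5 - 4 - 2 - 6 at 17.1 s.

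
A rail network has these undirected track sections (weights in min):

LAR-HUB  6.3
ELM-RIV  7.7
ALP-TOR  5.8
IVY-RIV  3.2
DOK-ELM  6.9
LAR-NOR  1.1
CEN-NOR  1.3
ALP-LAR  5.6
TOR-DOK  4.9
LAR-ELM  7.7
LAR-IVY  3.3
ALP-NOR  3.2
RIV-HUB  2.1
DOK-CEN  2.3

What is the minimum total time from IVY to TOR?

12.9 min

Settle nodes by increasing distance from IVY:
IVY: 0
RIV: 3.2  (via IVY)
LAR: 3.3  (via IVY)
NOR: 4.4  (via LAR)
HUB: 5.3  (via RIV)
CEN: 5.7  (via NOR)
ALP: 7.6  (via NOR)
DOK: 8  (via CEN)
ELM: 10.9  (via RIV)
TOR: 12.9  (via DOK)
Shortest route: IVY–LAR–NOR–CEN–DOK–TOR = 12.9 min.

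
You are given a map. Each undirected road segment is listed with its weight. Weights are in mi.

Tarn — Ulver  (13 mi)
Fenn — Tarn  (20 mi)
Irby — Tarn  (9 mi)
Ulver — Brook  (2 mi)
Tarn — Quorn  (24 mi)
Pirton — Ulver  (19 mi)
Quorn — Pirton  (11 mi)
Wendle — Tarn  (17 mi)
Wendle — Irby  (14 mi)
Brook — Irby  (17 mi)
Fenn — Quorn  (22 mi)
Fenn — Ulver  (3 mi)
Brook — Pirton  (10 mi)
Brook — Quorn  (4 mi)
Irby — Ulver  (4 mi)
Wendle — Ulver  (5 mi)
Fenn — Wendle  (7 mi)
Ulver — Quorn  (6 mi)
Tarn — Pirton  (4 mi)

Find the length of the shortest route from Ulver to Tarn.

Shortest distances from Ulver:
Ulver: 0
Brook: 2  (via Ulver)
Fenn: 3  (via Ulver)
Irby: 4  (via Ulver)
Wendle: 5  (via Ulver)
Quorn: 6  (via Ulver)
Pirton: 12  (via Brook)
Tarn: 13  (via Ulver)
Shortest route: Ulver → Tarn = 13 mi.

13 mi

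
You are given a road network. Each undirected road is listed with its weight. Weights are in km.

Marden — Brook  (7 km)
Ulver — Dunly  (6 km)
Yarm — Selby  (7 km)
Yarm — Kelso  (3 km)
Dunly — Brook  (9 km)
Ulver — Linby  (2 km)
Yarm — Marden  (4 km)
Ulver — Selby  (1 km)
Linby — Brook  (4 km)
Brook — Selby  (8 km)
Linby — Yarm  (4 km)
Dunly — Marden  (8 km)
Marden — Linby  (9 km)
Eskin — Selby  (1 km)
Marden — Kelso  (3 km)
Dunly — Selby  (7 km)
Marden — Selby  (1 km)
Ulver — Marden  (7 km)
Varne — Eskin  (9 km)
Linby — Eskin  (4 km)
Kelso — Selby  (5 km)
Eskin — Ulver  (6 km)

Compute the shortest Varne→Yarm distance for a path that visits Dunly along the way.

29 km

Best Varne to Dunly: Varne → Eskin → Selby → Dunly costing 17
Best Dunly to Yarm: Dunly → Ulver → Linby → Yarm costing 12
Total via Dunly: 17 + 12 = 29 km.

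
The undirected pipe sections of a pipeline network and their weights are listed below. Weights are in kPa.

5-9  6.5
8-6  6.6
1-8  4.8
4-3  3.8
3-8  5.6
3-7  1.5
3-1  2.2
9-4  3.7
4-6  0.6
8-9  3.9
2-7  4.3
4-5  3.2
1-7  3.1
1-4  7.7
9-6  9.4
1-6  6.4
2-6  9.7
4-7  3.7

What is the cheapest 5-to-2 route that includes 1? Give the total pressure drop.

Shortest 5→1: 5–4–3–1 = 9.2
Shortest 1→2: 1–7–2 = 7.4
Total via 1: 9.2 + 7.4 = 16.6 kPa.

16.6 kPa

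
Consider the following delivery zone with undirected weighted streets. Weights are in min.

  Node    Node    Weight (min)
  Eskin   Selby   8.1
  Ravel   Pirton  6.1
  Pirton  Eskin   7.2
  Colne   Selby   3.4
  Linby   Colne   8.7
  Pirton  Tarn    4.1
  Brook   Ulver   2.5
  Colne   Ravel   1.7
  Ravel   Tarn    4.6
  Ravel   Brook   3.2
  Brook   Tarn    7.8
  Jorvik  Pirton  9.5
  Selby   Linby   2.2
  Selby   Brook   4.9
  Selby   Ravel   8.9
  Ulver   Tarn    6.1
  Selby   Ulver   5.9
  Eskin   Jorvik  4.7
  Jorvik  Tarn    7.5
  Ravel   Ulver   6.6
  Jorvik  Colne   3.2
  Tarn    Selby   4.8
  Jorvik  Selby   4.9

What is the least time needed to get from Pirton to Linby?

11.1 min

Running Dijkstra from Pirton:
Pirton: 0
Tarn: 4.1  (via Pirton)
Ravel: 6.1  (via Pirton)
Eskin: 7.2  (via Pirton)
Colne: 7.8  (via Ravel)
Selby: 8.9  (via Tarn)
Brook: 9.3  (via Ravel)
Jorvik: 9.5  (via Pirton)
Ulver: 10.2  (via Tarn)
Linby: 11.1  (via Selby)
Shortest route: Pirton–Tarn–Selby–Linby = 11.1 min.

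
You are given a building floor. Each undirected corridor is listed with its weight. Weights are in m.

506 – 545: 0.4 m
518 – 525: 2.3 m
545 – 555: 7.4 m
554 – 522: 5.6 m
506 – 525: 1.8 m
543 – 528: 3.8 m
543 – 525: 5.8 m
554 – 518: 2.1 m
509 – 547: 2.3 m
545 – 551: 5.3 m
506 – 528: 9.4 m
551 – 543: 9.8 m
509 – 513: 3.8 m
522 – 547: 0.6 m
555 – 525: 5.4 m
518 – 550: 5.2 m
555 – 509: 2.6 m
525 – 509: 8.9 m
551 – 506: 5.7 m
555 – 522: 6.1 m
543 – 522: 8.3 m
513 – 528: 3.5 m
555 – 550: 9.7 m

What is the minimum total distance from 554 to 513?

12.3 m

Running Dijkstra from 554:
554: 0
518: 2.1  (via 554)
525: 4.4  (via 518)
522: 5.6  (via 554)
547: 6.2  (via 522)
506: 6.2  (via 525)
545: 6.6  (via 506)
550: 7.3  (via 518)
509: 8.5  (via 547)
555: 9.8  (via 525)
543: 10.2  (via 525)
551: 11.9  (via 506)
513: 12.3  (via 509)
Shortest route: 554–522–547–509–513 = 12.3 m.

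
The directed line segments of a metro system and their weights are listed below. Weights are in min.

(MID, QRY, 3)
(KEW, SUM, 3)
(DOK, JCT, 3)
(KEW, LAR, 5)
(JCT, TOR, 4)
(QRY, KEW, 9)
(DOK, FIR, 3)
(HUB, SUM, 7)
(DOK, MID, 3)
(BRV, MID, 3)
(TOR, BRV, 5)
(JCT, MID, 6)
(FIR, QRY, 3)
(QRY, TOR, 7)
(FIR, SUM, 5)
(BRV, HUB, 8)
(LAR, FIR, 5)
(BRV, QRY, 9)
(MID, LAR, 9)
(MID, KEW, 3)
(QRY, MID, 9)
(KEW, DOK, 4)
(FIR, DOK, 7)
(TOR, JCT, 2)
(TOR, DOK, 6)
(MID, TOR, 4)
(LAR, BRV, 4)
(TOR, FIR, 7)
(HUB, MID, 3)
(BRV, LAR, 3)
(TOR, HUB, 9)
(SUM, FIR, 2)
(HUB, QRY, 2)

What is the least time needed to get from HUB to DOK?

10 min

Candidate routes:
HUB → QRY → KEW → DOK: 2+9+4 = 15
HUB → MID → KEW → DOK: 3+3+4 = 10
HUB → MID → TOR → DOK: 3+4+6 = 13
HUB → QRY → TOR → DOK: 2+7+6 = 15
Cheapest is HUB → MID → KEW → DOK at 10 min.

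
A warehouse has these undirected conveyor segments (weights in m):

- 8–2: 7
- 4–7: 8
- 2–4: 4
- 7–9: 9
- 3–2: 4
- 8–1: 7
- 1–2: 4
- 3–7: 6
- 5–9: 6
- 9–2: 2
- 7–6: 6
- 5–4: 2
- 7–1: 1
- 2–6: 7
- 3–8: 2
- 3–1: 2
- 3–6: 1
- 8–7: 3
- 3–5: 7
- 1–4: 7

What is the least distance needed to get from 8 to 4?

10 m

Settle nodes by increasing distance from 8:
8: 0
3: 2  (via 8)
6: 3  (via 3)
7: 3  (via 8)
1: 4  (via 3)
2: 6  (via 3)
9: 8  (via 2)
5: 9  (via 3)
4: 10  (via 2)
Shortest route: 8 → 3 → 2 → 4 = 10 m.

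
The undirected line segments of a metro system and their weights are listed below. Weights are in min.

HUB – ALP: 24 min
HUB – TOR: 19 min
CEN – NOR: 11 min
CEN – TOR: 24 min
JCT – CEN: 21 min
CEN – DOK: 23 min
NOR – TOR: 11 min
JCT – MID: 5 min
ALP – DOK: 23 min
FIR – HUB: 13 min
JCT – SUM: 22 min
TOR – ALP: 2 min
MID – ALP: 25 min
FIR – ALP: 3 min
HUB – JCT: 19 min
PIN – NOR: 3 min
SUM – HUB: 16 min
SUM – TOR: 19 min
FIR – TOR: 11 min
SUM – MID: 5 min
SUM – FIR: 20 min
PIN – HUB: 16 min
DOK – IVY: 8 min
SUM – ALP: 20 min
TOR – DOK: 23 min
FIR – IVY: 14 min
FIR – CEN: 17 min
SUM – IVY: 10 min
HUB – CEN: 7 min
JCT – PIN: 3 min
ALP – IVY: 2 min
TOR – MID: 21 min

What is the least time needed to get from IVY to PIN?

Candidate routes:
IVY–SUM–MID–JCT–PIN: 10+5+5+3 = 23
IVY–ALP–TOR–NOR–PIN: 2+2+11+3 = 18
IVY–ALP–FIR–TOR–NOR–PIN: 2+3+11+11+3 = 30
Cheapest is IVY–ALP–TOR–NOR–PIN at 18 min.

18 min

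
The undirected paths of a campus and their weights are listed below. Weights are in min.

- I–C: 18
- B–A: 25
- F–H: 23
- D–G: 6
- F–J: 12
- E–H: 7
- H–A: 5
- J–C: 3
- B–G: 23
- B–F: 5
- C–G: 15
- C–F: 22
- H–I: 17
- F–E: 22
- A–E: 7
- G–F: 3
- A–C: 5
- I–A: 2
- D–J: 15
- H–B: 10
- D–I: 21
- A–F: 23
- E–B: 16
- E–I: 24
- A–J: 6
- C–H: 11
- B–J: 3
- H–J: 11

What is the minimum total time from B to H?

Candidate routes:
B - H: 10 = 10
B - J - H: 3+11 = 14
B - J - C - A - H: 3+3+5+5 = 16
B - J - A - H: 3+6+5 = 14
Cheapest is B - H at 10 min.

10 min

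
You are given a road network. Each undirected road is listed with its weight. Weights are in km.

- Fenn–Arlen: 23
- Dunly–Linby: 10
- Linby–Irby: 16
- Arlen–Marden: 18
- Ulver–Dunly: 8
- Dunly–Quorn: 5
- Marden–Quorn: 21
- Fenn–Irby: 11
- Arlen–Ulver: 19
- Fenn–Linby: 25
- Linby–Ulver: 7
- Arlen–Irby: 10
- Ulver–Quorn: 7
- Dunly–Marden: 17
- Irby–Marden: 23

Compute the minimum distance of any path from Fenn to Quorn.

39 km

Compare a few routes:
Fenn - Irby - Linby - Ulver - Quorn: 11+16+7+7 = 41
Fenn - Linby - Ulver - Quorn: 25+7+7 = 39
Fenn - Irby - Linby - Dunly - Quorn: 11+16+10+5 = 42
Fenn - Linby - Dunly - Quorn: 25+10+5 = 40
Cheapest is Fenn - Linby - Ulver - Quorn at 39 km.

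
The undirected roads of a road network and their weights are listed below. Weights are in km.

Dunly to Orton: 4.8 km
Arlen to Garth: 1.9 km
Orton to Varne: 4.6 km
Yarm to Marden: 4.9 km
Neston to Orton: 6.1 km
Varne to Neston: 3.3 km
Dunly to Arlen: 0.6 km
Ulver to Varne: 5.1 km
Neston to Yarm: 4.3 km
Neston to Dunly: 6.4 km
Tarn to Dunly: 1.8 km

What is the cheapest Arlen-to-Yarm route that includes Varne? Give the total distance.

17.6 km

Shortest Arlen→Varne: Arlen–Dunly–Orton–Varne = 10
Best Varne to Yarm: Varne–Neston–Yarm costing 7.6
Total via Varne: 10 + 7.6 = 17.6 km.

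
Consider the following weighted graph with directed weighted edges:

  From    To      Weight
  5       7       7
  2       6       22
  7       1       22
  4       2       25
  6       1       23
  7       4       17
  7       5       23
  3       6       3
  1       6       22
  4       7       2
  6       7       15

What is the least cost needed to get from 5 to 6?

Running Dijkstra from 5:
5: 0
7: 7  (via 5)
4: 24  (via 7)
1: 29  (via 7)
2: 49  (via 4)
6: 51  (via 1)
Shortest route: 5 → 7 → 1 → 6 = 51.

51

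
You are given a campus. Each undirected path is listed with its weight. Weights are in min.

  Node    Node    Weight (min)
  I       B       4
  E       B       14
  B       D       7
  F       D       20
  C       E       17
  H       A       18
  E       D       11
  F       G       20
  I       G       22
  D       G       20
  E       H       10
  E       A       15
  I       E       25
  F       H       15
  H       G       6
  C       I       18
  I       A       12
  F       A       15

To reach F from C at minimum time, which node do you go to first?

Enumerating some paths:
C - E - H - F: 17+10+15 = 42
C - E - D - F: 17+11+20 = 48
C - E - A - F: 17+15+15 = 47
C - I - A - F: 18+12+15 = 45
The minimum is 42 min via C - E - H - F.
So from C the first move is to E.

E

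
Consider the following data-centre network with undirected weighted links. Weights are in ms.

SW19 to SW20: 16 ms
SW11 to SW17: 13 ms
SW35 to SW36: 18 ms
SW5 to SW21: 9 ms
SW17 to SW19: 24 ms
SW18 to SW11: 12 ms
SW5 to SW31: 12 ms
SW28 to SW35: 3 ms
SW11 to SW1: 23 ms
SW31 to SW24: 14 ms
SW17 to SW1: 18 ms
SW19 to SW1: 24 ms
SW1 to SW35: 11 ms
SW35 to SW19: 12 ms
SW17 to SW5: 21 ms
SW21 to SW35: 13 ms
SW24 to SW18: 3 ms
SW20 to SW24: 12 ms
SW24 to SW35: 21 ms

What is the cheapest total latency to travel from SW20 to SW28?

31 ms

Compare a few routes:
SW20 - SW19 - SW35 - SW28: 16+12+3 = 31
SW20 - SW19 - SW1 - SW35 - SW28: 16+24+11+3 = 54
SW20 - SW24 - SW35 - SW28: 12+21+3 = 36
The minimum is 31 ms via SW20 - SW19 - SW35 - SW28.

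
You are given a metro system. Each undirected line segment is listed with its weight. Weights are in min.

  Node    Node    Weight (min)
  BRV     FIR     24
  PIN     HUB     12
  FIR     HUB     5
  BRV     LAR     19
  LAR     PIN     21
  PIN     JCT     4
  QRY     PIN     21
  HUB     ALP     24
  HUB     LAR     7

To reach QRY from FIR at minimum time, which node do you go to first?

HUB

Compare a few routes:
FIR - HUB - PIN - QRY: 5+12+21 = 38
FIR - HUB - LAR - PIN - QRY: 5+7+21+21 = 54
Cheapest is FIR - HUB - PIN - QRY at 38 min.
So from FIR the first move is to HUB.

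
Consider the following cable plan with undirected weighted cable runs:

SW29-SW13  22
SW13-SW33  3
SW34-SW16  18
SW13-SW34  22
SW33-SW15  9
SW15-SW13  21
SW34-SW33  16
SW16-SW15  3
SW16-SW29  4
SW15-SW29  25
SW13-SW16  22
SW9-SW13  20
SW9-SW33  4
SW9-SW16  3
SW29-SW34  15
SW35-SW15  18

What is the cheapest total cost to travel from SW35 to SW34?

39

Compare a few routes:
SW35 - SW15 - SW16 - SW34: 18+3+18 = 39
SW35 - SW15 - SW16 - SW29 - SW34: 18+3+4+15 = 40
The minimum is 39 via SW35 - SW15 - SW16 - SW34.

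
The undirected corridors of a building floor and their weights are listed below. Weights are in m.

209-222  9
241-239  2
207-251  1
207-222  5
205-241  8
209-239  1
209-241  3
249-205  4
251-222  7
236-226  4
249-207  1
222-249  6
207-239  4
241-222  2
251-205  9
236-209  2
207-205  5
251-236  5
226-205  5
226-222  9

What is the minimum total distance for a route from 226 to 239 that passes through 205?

14 m

Best 226 to 205: 226 → 205 costing 5
Best 205 to 239: 205 → 207 → 239 costing 9
Total via 205: 5 + 9 = 14 m.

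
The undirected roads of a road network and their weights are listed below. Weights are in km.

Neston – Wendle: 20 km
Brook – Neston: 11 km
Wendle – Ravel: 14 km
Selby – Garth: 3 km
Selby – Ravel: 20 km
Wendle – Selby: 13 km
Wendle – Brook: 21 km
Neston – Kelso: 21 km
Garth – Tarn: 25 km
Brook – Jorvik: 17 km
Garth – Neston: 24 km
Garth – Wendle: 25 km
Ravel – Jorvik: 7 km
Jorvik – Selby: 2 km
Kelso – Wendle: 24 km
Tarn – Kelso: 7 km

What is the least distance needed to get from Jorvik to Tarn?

Shortest distances from Jorvik:
Jorvik: 0
Selby: 2  (via Jorvik)
Garth: 5  (via Selby)
Ravel: 7  (via Jorvik)
Wendle: 15  (via Selby)
Brook: 17  (via Jorvik)
Neston: 28  (via Brook)
Tarn: 30  (via Garth)
Shortest route: Jorvik → Selby → Garth → Tarn = 30 km.

30 km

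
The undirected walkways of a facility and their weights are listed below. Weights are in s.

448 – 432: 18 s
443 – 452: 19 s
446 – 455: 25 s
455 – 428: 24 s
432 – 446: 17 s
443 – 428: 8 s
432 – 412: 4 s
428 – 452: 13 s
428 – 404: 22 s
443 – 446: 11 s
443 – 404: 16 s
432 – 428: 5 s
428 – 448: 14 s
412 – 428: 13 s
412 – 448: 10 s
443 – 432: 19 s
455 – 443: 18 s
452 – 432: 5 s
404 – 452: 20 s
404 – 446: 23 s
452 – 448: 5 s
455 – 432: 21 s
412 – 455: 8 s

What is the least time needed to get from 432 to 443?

Enumerating some paths:
432–428–443: 5+8 = 13
432–452–443: 5+19 = 24
432–443: 19 = 19
432–412–428–443: 4+13+8 = 25
The minimum is 13 s via 432–428–443.

13 s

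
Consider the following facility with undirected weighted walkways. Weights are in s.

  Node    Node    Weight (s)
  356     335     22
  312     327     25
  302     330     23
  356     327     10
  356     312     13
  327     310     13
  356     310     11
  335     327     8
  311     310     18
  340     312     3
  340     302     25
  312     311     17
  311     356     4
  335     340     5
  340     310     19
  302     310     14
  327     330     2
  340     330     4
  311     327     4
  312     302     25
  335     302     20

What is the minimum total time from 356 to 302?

25 s

Candidate routes:
356 → 311 → 327 → 330 → 302: 4+4+2+23 = 33
356 → 310 → 302: 11+14 = 25
Cheapest is 356 → 310 → 302 at 25 s.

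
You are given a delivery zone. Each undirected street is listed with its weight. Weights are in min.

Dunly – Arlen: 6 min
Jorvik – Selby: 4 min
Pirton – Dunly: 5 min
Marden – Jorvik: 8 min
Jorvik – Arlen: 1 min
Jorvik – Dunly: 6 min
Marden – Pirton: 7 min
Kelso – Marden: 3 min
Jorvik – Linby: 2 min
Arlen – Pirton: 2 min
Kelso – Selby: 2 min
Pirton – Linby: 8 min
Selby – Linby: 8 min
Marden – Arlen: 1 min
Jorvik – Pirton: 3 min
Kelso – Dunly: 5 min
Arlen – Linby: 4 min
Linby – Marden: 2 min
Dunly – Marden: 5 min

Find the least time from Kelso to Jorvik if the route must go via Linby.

7 min

Shortest Kelso→Linby: Kelso–Marden–Linby = 5
Best Linby to Jorvik: Linby–Jorvik costing 2
Total via Linby: 5 + 2 = 7 min.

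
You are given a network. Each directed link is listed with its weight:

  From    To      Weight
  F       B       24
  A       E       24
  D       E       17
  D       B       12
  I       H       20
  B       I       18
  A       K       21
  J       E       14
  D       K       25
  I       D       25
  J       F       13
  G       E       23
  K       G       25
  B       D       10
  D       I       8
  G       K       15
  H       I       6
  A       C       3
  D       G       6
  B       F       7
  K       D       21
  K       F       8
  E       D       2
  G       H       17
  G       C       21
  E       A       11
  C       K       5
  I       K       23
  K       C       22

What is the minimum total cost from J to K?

33

Enumerating some paths:
J - E - D - G - K: 14+2+6+15 = 37
J - E - A - C - K: 14+11+3+5 = 33
Cheapest is J - E - A - C - K at 33.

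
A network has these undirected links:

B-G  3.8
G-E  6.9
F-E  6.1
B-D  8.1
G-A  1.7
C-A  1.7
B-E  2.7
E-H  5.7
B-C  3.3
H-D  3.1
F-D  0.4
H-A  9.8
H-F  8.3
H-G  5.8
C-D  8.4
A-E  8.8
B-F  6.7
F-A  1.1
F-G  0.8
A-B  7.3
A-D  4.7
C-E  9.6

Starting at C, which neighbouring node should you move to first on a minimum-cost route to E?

Enumerating some paths:
C → B → E: 3.3+2.7 = 6
C → E: 9.6 = 9.6
C → A → F → E: 1.7+1.1+6.1 = 8.9
The minimum is 6 via C → B → E.
So from C the first move is to B.

B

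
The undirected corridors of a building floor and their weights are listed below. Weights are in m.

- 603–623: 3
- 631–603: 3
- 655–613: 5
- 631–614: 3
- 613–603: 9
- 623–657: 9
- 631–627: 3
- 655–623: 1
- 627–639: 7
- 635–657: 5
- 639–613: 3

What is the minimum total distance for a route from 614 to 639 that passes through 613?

Best 614 to 613: 614–631–603–613 costing 15
Shortest 613→639: 613–639 = 3
Total via 613: 15 + 3 = 18 m.

18 m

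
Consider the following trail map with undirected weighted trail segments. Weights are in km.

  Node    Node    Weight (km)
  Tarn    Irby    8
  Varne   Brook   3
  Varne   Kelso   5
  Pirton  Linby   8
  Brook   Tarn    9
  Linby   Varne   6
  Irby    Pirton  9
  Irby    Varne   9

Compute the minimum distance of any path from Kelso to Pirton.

19 km

Settle nodes by increasing distance from Kelso:
Kelso: 0
Varne: 5  (via Kelso)
Brook: 8  (via Varne)
Linby: 11  (via Varne)
Irby: 14  (via Varne)
Tarn: 17  (via Brook)
Pirton: 19  (via Linby)
Shortest route: Kelso → Varne → Linby → Pirton = 19 km.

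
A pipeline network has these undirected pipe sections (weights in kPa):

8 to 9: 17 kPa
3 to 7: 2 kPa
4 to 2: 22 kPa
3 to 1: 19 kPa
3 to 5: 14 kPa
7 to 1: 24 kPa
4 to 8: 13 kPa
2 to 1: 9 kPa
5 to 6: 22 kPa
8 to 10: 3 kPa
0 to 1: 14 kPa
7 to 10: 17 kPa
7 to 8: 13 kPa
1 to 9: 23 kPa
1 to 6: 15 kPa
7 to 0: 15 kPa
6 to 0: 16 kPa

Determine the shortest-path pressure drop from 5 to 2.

42 kPa

Settle nodes by increasing distance from 5:
5: 0
3: 14  (via 5)
7: 16  (via 3)
6: 22  (via 5)
8: 29  (via 7)
0: 31  (via 7)
10: 32  (via 8)
1: 33  (via 3)
2: 42  (via 1)
Shortest route: 5–3–1–2 = 42 kPa.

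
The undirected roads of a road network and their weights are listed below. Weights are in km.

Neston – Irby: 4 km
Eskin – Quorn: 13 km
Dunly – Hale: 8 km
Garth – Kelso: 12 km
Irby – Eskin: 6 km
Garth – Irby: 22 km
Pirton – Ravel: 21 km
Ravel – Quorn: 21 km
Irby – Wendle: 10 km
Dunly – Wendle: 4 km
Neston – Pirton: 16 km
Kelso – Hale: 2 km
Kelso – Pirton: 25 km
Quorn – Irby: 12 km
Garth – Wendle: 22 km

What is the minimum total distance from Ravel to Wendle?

43 km

Enumerating some paths:
Ravel - Quorn - Eskin - Irby - Wendle: 21+13+6+10 = 50
Ravel - Quorn - Irby - Wendle: 21+12+10 = 43
Ravel - Pirton - Kelso - Hale - Dunly - Wendle: 21+25+2+8+4 = 60
Ravel - Pirton - Neston - Irby - Wendle: 21+16+4+10 = 51
The minimum is 43 km via Ravel - Quorn - Irby - Wendle.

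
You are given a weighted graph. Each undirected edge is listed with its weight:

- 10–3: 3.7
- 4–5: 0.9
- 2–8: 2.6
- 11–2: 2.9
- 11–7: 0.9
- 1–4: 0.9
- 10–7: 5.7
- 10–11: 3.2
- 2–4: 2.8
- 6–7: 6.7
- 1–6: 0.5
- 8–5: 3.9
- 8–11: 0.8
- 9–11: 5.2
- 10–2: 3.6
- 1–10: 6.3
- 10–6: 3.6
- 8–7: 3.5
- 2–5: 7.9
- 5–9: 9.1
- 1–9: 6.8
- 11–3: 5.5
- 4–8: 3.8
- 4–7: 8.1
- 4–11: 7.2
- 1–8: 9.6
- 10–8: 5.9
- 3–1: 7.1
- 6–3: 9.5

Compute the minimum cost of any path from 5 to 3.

8.9

Shortest distances from 5:
5: 0
4: 0.9  (via 5)
1: 1.8  (via 4)
6: 2.3  (via 1)
2: 3.7  (via 4)
8: 3.9  (via 5)
11: 4.7  (via 8)
7: 5.6  (via 11)
10: 5.9  (via 6)
9: 8.6  (via 1)
3: 8.9  (via 1)
Shortest route: 5–4–1–3 = 8.9.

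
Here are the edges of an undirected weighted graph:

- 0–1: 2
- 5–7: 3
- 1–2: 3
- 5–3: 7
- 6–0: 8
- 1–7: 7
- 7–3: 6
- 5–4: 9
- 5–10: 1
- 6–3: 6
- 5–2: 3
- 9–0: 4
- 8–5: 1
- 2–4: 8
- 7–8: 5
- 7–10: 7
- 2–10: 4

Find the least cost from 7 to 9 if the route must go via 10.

Shortest 7→10: 7–5–10 = 4
Best 10 to 9: 10–2–1–0–9 costing 13
Total via 10: 4 + 13 = 17.

17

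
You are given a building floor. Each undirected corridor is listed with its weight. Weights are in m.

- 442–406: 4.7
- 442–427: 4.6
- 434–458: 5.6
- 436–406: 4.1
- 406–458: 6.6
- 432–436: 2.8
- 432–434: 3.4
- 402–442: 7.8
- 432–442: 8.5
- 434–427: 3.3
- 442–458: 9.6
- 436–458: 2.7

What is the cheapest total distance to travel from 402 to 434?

15.7 m

Settle nodes by increasing distance from 402:
402: 0
442: 7.8  (via 402)
427: 12.4  (via 442)
406: 12.5  (via 442)
434: 15.7  (via 427)
Shortest route: 402–442–427–434 = 15.7 m.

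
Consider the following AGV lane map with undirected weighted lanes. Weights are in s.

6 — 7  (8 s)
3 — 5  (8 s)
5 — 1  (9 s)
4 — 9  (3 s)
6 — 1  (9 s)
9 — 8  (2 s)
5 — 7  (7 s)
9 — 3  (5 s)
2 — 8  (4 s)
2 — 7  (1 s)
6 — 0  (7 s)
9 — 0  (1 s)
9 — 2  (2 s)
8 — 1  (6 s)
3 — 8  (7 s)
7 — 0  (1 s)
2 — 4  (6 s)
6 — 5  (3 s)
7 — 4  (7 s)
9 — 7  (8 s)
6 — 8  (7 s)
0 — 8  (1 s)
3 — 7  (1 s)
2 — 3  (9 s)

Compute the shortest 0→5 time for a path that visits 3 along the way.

10 s

Shortest 0→3: 0–7–3 = 2
Best 3 to 5: 3–5 costing 8
Total via 3: 2 + 8 = 10 s.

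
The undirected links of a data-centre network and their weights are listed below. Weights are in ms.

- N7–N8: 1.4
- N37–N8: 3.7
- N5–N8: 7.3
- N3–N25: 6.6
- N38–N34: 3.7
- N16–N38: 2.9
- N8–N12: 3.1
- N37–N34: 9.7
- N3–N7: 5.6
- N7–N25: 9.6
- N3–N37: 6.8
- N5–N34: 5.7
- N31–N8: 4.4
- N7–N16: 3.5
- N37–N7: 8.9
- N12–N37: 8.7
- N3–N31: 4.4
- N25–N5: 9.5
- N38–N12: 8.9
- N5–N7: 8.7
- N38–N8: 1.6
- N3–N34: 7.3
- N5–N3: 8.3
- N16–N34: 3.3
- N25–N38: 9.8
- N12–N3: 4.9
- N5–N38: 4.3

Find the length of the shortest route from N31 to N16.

8.9 ms

Shortest distances from N31:
N31: 0
N3: 4.4  (via N31)
N8: 4.4  (via N31)
N7: 5.8  (via N8)
N38: 6  (via N8)
N12: 7.5  (via N8)
N37: 8.1  (via N8)
N16: 8.9  (via N38)
Shortest route: N31–N8–N38–N16 = 8.9 ms.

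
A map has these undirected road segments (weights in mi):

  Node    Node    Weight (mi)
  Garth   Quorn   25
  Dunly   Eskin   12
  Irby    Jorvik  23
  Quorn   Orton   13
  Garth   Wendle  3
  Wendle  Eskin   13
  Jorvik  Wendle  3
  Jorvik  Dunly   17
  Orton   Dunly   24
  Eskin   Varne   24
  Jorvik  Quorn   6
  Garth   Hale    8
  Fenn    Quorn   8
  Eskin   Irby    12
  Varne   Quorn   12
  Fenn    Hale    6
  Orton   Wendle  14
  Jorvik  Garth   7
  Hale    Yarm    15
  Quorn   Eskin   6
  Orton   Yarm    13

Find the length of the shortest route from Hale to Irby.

Candidate routes:
Hale - Fenn - Quorn - Eskin - Irby: 6+8+6+12 = 32
Hale - Garth - Wendle - Jorvik - Irby: 8+3+3+23 = 37
Hale - Garth - Wendle - Eskin - Irby: 8+3+13+12 = 36
Hale - Garth - Jorvik - Irby: 8+7+23 = 38
Cheapest is Hale - Fenn - Quorn - Eskin - Irby at 32 mi.

32 mi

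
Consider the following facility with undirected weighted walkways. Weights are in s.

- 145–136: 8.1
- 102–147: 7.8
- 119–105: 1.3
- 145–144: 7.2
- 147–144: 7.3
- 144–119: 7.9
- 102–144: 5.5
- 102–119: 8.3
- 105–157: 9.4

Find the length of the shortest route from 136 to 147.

Candidate routes:
136 - 145 - 144 - 102 - 147: 8.1+7.2+5.5+7.8 = 28.6
136 - 145 - 144 - 119 - 102 - 147: 8.1+7.2+7.9+8.3+7.8 = 39.3
136 - 145 - 144 - 147: 8.1+7.2+7.3 = 22.6
The minimum is 22.6 s via 136 - 145 - 144 - 147.

22.6 s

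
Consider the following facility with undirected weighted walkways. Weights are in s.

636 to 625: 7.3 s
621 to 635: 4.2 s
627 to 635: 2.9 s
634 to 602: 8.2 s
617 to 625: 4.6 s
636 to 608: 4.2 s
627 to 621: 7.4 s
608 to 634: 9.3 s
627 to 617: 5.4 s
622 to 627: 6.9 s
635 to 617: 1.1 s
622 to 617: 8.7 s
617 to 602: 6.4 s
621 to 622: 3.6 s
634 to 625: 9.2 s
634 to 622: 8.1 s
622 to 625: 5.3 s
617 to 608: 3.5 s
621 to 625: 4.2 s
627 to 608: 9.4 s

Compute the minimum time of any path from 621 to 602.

Running Dijkstra from 621:
621: 0
622: 3.6  (via 621)
625: 4.2  (via 621)
635: 4.2  (via 621)
617: 5.3  (via 635)
627: 7.1  (via 635)
608: 8.8  (via 617)
636: 11.5  (via 625)
634: 11.7  (via 622)
602: 11.7  (via 617)
Shortest route: 621 → 635 → 617 → 602 = 11.7 s.

11.7 s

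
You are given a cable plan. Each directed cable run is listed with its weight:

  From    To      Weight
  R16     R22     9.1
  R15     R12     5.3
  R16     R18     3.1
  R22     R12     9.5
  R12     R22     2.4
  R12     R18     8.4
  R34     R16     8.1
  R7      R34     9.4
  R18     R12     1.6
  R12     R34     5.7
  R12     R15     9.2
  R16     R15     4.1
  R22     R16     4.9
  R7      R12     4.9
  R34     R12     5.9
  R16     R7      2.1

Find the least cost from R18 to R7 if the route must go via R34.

17.5

Best R18 to R34: R18–R12–R34 costing 7.3
Shortest R34→R7: R34–R16–R7 = 10.2
Total via R34: 7.3 + 10.2 = 17.5.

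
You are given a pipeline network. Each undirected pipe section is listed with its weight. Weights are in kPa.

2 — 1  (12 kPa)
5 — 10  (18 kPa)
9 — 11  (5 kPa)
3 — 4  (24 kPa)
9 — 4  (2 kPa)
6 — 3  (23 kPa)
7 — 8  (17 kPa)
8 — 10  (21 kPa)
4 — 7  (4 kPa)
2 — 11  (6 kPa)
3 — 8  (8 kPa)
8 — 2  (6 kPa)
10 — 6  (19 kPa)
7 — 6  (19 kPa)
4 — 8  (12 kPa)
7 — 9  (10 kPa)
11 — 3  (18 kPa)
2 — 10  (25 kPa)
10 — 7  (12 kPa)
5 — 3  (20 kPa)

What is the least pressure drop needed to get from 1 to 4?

25 kPa

Shortest distances from 1:
1: 0
2: 12  (via 1)
8: 18  (via 2)
11: 18  (via 2)
9: 23  (via 11)
4: 25  (via 9)
Shortest route: 1–2–11–9–4 = 25 kPa.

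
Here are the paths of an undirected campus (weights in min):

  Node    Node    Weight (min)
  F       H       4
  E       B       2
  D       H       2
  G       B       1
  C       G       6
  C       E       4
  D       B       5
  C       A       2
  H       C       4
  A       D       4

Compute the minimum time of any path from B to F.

11 min

Shortest distances from B:
B: 0
G: 1  (via B)
E: 2  (via B)
D: 5  (via B)
C: 6  (via E)
H: 7  (via D)
A: 8  (via C)
F: 11  (via H)
Shortest route: B → D → H → F = 11 min.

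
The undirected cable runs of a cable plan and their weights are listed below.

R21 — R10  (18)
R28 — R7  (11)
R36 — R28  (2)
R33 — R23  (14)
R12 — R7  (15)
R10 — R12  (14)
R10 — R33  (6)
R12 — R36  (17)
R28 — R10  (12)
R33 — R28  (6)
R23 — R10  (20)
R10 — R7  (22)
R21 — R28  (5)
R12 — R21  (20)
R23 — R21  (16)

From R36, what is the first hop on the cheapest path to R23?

R28

Compare a few routes:
R36–R28–R21–R23: 2+5+16 = 23
R36–R28–R10–R23: 2+12+20 = 34
R36–R28–R10–R33–R23: 2+12+6+14 = 34
R36–R28–R33–R23: 2+6+14 = 22
Cheapest is R36–R28–R33–R23 at 22.
So from R36 the first move is to R28.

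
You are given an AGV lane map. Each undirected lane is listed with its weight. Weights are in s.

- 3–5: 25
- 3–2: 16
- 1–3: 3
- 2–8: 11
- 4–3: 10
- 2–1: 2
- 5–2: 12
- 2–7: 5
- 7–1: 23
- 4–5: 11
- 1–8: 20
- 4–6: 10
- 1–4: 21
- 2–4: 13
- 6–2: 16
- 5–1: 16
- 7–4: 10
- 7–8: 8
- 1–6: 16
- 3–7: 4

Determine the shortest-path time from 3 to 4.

10 s

Candidate routes:
3 - 1 - 2 - 4: 3+2+13 = 18
3 - 4: 10 = 10
3 - 7 - 4: 4+10 = 14
3 - 1 - 2 - 7 - 4: 3+2+5+10 = 20
The minimum is 10 s via 3 - 4.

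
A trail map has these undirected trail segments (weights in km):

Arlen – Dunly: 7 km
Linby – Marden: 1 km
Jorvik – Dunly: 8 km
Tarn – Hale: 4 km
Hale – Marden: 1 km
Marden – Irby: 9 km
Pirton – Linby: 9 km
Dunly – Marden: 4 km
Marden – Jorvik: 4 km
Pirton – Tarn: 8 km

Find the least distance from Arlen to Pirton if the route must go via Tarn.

Best Arlen to Tarn: Arlen → Dunly → Marden → Hale → Tarn costing 16
Shortest Tarn→Pirton: Tarn → Pirton = 8
Total via Tarn: 16 + 8 = 24 km.

24 km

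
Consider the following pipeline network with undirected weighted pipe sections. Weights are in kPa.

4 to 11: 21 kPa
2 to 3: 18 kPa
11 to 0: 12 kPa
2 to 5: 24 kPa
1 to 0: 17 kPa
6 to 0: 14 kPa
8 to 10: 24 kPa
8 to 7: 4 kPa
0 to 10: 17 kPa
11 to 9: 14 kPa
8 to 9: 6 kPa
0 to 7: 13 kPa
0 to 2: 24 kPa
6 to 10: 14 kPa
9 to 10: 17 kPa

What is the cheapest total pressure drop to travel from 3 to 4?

75 kPa

Running Dijkstra from 3:
3: 0
2: 18  (via 3)
0: 42  (via 2)
5: 42  (via 2)
11: 54  (via 0)
7: 55  (via 0)
6: 56  (via 0)
1: 59  (via 0)
8: 59  (via 7)
10: 59  (via 0)
9: 65  (via 8)
4: 75  (via 11)
Shortest route: 3–2–0–11–4 = 75 kPa.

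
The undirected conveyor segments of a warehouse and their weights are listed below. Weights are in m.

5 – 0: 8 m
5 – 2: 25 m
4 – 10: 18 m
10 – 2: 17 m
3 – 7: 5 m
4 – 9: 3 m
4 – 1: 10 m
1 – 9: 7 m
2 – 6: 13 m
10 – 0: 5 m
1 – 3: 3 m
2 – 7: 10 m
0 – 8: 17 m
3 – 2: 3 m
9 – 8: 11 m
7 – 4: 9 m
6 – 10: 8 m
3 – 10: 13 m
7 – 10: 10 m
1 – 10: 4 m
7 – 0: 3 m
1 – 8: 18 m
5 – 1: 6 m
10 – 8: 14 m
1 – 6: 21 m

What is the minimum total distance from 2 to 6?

13 m

Compare a few routes:
2 - 3 - 1 - 10 - 6: 3+3+4+8 = 18
2 - 6: 13 = 13
2 - 3 - 10 - 6: 3+13+8 = 24
Cheapest is 2 - 6 at 13 m.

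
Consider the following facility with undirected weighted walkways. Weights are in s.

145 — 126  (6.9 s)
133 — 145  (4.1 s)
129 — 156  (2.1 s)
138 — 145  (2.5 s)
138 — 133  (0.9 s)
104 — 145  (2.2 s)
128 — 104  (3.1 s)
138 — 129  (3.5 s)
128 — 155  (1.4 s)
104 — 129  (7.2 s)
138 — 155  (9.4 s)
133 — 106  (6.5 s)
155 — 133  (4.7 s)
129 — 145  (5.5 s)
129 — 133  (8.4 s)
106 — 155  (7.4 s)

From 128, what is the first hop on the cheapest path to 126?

Compare a few routes:
128 → 104 → 145 → 126: 3.1+2.2+6.9 = 12.2
128 → 155 → 133 → 145 → 126: 1.4+4.7+4.1+6.9 = 17.1
128 → 155 → 138 → 145 → 126: 1.4+9.4+2.5+6.9 = 20.2
128 → 155 → 133 → 138 → 145 → 126: 1.4+4.7+0.9+2.5+6.9 = 16.4
Cheapest is 128 → 104 → 145 → 126 at 12.2 s.
So from 128 the first move is to 104.

104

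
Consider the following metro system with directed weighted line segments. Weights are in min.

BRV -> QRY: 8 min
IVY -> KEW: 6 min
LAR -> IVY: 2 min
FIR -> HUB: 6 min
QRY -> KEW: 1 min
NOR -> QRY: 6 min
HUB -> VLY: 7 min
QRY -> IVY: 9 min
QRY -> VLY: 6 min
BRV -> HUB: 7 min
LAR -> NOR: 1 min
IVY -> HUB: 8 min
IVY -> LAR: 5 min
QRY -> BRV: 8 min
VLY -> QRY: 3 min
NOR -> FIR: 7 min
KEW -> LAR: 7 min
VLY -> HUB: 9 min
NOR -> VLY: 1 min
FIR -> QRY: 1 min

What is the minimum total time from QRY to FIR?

Shortest distances from QRY:
QRY: 0
KEW: 1  (via QRY)
VLY: 6  (via QRY)
BRV: 8  (via QRY)
LAR: 8  (via KEW)
IVY: 9  (via QRY)
NOR: 9  (via LAR)
HUB: 15  (via VLY)
FIR: 16  (via NOR)
Shortest route: QRY → KEW → LAR → NOR → FIR = 16 min.

16 min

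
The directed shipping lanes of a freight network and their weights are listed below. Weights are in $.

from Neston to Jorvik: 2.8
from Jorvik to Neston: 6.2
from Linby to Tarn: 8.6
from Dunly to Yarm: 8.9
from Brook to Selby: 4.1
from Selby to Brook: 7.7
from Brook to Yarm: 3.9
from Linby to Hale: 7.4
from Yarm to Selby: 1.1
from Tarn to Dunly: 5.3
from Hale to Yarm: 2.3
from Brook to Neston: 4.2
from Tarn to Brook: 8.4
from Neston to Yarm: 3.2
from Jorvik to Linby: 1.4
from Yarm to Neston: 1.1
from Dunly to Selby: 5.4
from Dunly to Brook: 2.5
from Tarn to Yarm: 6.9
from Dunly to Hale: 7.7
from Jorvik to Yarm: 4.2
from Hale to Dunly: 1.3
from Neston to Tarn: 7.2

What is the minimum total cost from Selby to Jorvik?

$14.7

Candidate routes:
Selby - Brook - Neston - Jorvik: 7.7+4.2+2.8 = 14.7
Selby - Brook - Yarm - Neston - Jorvik: 7.7+3.9+1.1+2.8 = 15.5
The minimum is $14.7 via Selby - Brook - Neston - Jorvik.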